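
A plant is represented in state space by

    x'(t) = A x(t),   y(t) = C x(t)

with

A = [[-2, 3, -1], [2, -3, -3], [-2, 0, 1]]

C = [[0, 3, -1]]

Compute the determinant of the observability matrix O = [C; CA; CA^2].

-78

CA = [[8, -9, -10]]
CA^2 = [[-14, 51, 9]]
Observability matrix O = [C; CA; CA^2] = [[0, 3, -1], [8, -9, -10], [-14, 51, 9]]
Expanding along the first row, det(O) = 0·((-9)·9 - (-10)·51) - 3·(8·9 - (-10)·(-14)) + (-1)·(8·51 - (-9)·(-14)) = 0·429 - 3·(-68) + (-1)·282 = -78
Since det(O) ≠ 0, rank(O) = 3 and the system is completely observable.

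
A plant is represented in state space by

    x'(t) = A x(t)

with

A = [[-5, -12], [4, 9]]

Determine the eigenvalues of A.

det(sI - A) = s^2 - (tr A)s + det A, with tr A = (-5) + 9 = 4 and det A = (-5)·9 - (-12)·4 = -45 - (-48) = 3.
So p(s) = det(sI - A) = s^2 - 4s + 3.
Factor s^2 - 4s + 3: two numbers with sum 4 and product 3 are 3 and 1, so s^2 - 4s + 3 = (s - 3)(s - 1).
Hence p(s) = (s - 3) (s - 1), with roots 1, 3.
At least one eigenvalue has non-negative real part, so the system is not asymptotically stable.

1, 3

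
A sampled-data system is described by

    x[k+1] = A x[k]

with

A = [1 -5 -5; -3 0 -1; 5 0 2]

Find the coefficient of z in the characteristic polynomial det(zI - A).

12

Expand det(zI - A) for the 3×3 matrix.
p(z) = z^3 - 3z^2 + 12z + 5.
(Check: constant term = det(-A) = (-1)^3 det A = 5; coefficient of z^2 = -tr A = -3.)
The coefficient of z is 12.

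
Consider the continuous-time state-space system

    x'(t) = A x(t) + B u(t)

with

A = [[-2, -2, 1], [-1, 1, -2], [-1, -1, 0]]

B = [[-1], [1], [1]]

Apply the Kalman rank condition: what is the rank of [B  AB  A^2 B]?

2

AB = [[1], [0], [0]]
A^2B = [[-2], [-1], [-1]]
Controllability matrix C = [B  AB  A^2B] = [[-1, 1, -2], [1, 0, -1], [1, 0, -1]]
The rows r1, r2, r3 of C are linearly dependent: -r2 + r3 = 0 (check each entry), so rank(C) ≤ 2.
The 2×2 minor from rows 1, 2, columns 1, 2 is (-1)·0 - 1·1 = 0 - 1 = -1 ≠ 0, so rank(C) = 2.
rank(C) = 2 < n = 3, so the pair (A, B) is not completely controllable.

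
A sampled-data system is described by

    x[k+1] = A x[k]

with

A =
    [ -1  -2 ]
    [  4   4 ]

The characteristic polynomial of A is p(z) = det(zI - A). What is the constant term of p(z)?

4

For a 2×2 matrix, det(zI - A) = z^2 - (tr A)z + det A.
tr A = 3, det A = 4.
So p(z) = z^2 - 3z + 4.
The constant term is 4.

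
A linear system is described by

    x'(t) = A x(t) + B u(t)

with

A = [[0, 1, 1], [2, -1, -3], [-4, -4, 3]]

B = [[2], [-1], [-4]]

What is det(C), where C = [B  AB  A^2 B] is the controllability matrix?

AB = [[-5], [17], [-16]]
A^2B = [[1], [21], [-96]]
Controllability matrix C = [B  AB  A^2B] = [[2, -5, 1], [-1, 17, 21], [-4, -16, -96]]
Expanding along the first row, det(C) = 2·(17·(-96) - 21·(-16)) - (-5)·((-1)·(-96) - 21·(-4)) + 1·((-1)·(-16) - 17·(-4)) = 2·(-1296) - (-5)·180 + 1·84 = -1608
Since det(C) ≠ 0, rank(C) = 3 and the system is completely controllable.

-1608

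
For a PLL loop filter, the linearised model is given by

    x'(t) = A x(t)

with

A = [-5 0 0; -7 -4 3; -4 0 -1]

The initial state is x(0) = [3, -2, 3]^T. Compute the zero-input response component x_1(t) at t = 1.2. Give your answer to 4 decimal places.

0.0074

det(sI - A) = s^3 - (tr A)s^2 + (M11 + M22 + M33)s - det A, where Mii is the 2×2 principal minor of A obtained by deleting row i and column i.
tr A = (-5) + (-4) + (-1) = -10; M11 = (-4)·(-1) - 3·0 = 4 - 0 = 4; M22 = (-5)·(-1) - 0·(-4) = 5 - 0 = 5; M33 = (-5)·(-4) - 0·(-7) = 20 - 0 = 20; sum of minors = 29.
det A = (-5)·((-4)·(-1) - 3·0) - 0·((-7)·(-1) - 3·(-4)) + 0·((-7)·0 - (-4)·(-4)) = (-5)·4 - 0·19 + 0·(-16) = -20.
So p(s) = det(sI - A) = s^3 + 10s^2 + 29s + 20.
Rational-root test: any integer root divides 20. Testing small divisors, s = -1 works: p(-1) = -1 + 10 + (-29) + 20 = 0, so (s + 1) is a factor.
Dividing, p(s) = (s + 1)(s^2 + 9s + 20).
Factor s^2 + 9s + 20: two numbers with sum -9 and product 20 are -4 and -5, so s^2 + 9s + 20 = (s + 4)(s + 5).
Hence p(s) = (s + 1) (s + 4) (s + 5), with roots -5, -4, -1.
The eigenvalues -5, -4, -1 are distinct and real, so A is diagonalisable and x(t) = e^{At} x(0) = V diag(e^{λ_i t}) V^{-1} x(0), where the columns of V are the eigenvectors.
λ = -5: A - (-5)I = [[0, 0, 0], [-7, 1, 3], [-4, 0, 4]]. v must be orthogonal to every row; (row 2) × (row 3) = [4, 16, 4], so take v_1 = [-1, -4, -1]^T.
λ = -4: A - (-4)I = [[-1, 0, 0], [-7, 0, 3], [-4, 0, 3]]. v must be orthogonal to every row; (row 1) × (row 2) = [0, 3, 0], so take v_2 = [0, 1, 0]^T.
λ = -1: A - (-1)I = [[-4, 0, 0], [-7, -3, 3], [-4, 0, 0]]. v must be orthogonal to every row; (row 1) × (row 2) = [0, 12, 12], so take v_3 = [0, 1, 1]^T.
V = [v_1 v_2 v_3] = [[-1, 0, 0], [-4, 1, 1], [-1, 0, 1]] has det V = -1, so V^{-1} = adj(V)/det V = [[-1, 0, 0], [-3, 1, -1], [-1, 0, 1]].
Modal coordinates z(0) = V^{-1} x(0): (-1)·3 + 0·(-2) + 0·3 = -3; (-3)·3 + 1·(-2) + (-1)·3 = -14; (-1)·3 + 0·(-2) + 1·3 = 0; so z(0) = [-3, -14, 0]^T.
x_1(t) = Σ_i (v_i)_1 · z_i(0) · e^{λ_i t} (row 1 of V times the modal terms).
x_1(1.2) = (-1)·(-3)·e^{-5·1.2} + 0·(-14)·e^{-4·1.2} + 0·0·e^{-1·1.2} = 3·0.002479 + 0·0.008230 + 0·0.301194 = 0.0074.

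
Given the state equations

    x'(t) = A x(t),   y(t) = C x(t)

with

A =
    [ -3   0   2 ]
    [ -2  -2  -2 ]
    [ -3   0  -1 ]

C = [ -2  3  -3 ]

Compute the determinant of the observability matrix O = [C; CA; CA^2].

CA = [[9, -6, -7]]
CA^2 = [[6, 12, 37]]
Observability matrix O = [C; CA; CA^2] = [[-2, 3, -3], [9, -6, -7], [6, 12, 37]]
Expanding along the first row, det(O) = (-2)·((-6)·37 - (-7)·12) - 3·(9·37 - (-7)·6) + (-3)·(9·12 - (-6)·6) = (-2)·(-138) - 3·375 + (-3)·144 = -1281
Since det(O) ≠ 0, rank(O) = 3 and the system is completely observable.

-1281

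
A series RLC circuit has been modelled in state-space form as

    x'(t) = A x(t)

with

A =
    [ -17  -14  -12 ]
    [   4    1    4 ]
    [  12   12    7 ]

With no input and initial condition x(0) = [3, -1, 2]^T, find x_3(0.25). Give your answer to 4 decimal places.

6.4806

det(sI - A) = s^3 - (tr A)s^2 + (M11 + M22 + M33)s - det A, where Mii is the 2×2 principal minor of A obtained by deleting row i and column i.
tr A = (-17) + 1 + 7 = -9; M11 = 1·7 - 4·12 = 7 - 48 = -41; M22 = (-17)·7 - (-12)·12 = -119 - (-144) = 25; M33 = (-17)·1 - (-14)·4 = -17 - (-56) = 39; sum of minors = 23.
det A = (-17)·(1·7 - 4·12) - (-14)·(4·7 - 4·12) + (-12)·(4·12 - 1·12) = (-17)·(-41) - (-14)·(-20) + (-12)·36 = -15.
So p(s) = det(sI - A) = s^3 + 9s^2 + 23s + 15.
Rational-root test: any integer root divides 15. Testing small divisors, s = -1 works: p(-1) = -1 + 9 + (-23) + 15 = 0, so (s + 1) is a factor.
Dividing, p(s) = (s + 1)(s^2 + 8s + 15).
Factor s^2 + 8s + 15: two numbers with sum -8 and product 15 are -3 and -5, so s^2 + 8s + 15 = (s + 3)(s + 5).
Hence p(s) = (s + 1) (s + 3) (s + 5), with roots -5, -3, -1.
The eigenvalues -5, -3, -1 are distinct and real, so A is diagonalisable and x(t) = e^{At} x(0) = V diag(e^{λ_i t}) V^{-1} x(0), where the columns of V are the eigenvectors.
λ = -5: A - (-5)I = [[-12, -14, -12], [4, 6, 4], [12, 12, 12]]. v must be orthogonal to every row; (row 1) × (row 2) = [16, 0, -16], so take v_1 = [1, 0, -1]^T.
λ = -3: A - (-3)I = [[-14, -14, -12], [4, 4, 4], [12, 12, 10]]. v must be orthogonal to every row; (row 1) × (row 2) = [-8, 8, 0], so take v_2 = [1, -1, 0]^T.
λ = -1: A - (-1)I = [[-16, -14, -12], [4, 2, 4], [12, 12, 8]]. v must be orthogonal to every row; (row 1) × (row 2) = [-32, 16, 24], so take v_3 = [-4, 2, 3]^T.
V = [v_1 v_2 v_3] = [[1, 1, -4], [0, -1, 2], [-1, 0, 3]] has det V = -1, so V^{-1} = adj(V)/det V = [[3, 3, 2], [2, 1, 2], [1, 1, 1]].
Modal coordinates z(0) = V^{-1} x(0): 3·3 + 3·(-1) + 2·2 = 10; 2·3 + 1·(-1) + 2·2 = 9; 1·3 + 1·(-1) + 1·2 = 4; so z(0) = [10, 9, 4]^T.
x_3(t) = Σ_i (v_i)_3 · z_i(0) · e^{λ_i t} (row 3 of V times the modal terms).
x_3(0.25) = (-1)·10·e^{-5·0.25} + 0·9·e^{-3·0.25} + 3·4·e^{-1·0.25} = (-10)·0.286505 + 0·0.472367 + 12·0.778801 = 6.4806.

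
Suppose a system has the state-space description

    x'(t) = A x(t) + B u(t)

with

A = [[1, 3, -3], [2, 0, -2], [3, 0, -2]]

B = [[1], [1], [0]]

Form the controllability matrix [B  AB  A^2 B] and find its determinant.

-15

AB = [[4], [2], [3]]
A^2B = [[1], [2], [6]]
Controllability matrix C = [B  AB  A^2B] = [[1, 4, 1], [1, 2, 2], [0, 3, 6]]
Expanding along the first row, det(C) = 1·(2·6 - 2·3) - 4·(1·6 - 2·0) + 1·(1·3 - 2·0) = 1·6 - 4·6 + 1·3 = -15
Since det(C) ≠ 0, rank(C) = 3 and the system is completely controllable.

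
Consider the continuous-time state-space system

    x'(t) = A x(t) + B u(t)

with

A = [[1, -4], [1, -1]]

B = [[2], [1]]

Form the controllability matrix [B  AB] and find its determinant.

4

AB = [[-2], [1]]
Controllability matrix C = [B  AB] = [[2, -2], [1, 1]]
det(C) = 2·1 - (-2)·1 = 2 - (-2) = 4
Since det(C) ≠ 0, rank(C) = 2 and the system is completely controllable.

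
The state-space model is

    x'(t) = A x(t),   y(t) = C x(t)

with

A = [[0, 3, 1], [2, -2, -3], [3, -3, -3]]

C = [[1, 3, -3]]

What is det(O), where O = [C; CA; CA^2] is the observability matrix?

CA = [[-3, 6, 1]]
CA^2 = [[15, -24, -24]]
Observability matrix O = [C; CA; CA^2] = [[1, 3, -3], [-3, 6, 1], [15, -24, -24]]
Expanding along the first row, det(O) = 1·(6·(-24) - 1·(-24)) - 3·((-3)·(-24) - 1·15) + (-3)·((-3)·(-24) - 6·15) = 1·(-120) - 3·57 + (-3)·(-18) = -237
Since det(O) ≠ 0, rank(O) = 3 and the system is completely observable.

-237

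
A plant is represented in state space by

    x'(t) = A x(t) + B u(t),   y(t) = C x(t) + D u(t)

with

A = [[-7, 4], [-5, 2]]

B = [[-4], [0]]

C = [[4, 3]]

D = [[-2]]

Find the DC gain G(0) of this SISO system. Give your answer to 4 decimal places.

G(0) = C(-A)^{-1}B + D = -C A^{-1} B + D.
det A = 6, so A^{-1} = (1/6)·adj(A) = [[1/3, -2/3], [5/6, -7/6]]
A^{-1} B = [-4/3, -10/3]^T
C A^{-1} B = -46/3
G(0) = D - C A^{-1} B = -2 - (-46/3) = 40/3 ≈ 13.3333

13.3333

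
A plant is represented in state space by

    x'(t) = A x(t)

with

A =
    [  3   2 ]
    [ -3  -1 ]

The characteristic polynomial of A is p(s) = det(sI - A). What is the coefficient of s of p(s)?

For a 2×2 matrix, det(sI - A) = s^2 - (tr A)s + det A.
tr A = 2, det A = 3.
So p(s) = s^2 - 2s + 3.
The coefficient of s is -2.

-2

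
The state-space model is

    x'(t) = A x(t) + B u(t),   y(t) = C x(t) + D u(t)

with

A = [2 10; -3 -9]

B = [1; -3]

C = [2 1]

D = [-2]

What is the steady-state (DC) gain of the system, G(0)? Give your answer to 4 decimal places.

-5.2500

G(0) = C(-A)^{-1}B + D = -C A^{-1} B + D.
det A = 12, so A^{-1} = (1/12)·adj(A) = [[-3/4, -5/6], [1/4, 1/6]]
A^{-1} B = [7/4, -1/4]^T
C A^{-1} B = 13/4
G(0) = D - C A^{-1} B = -2 - (13/4) = -21/4 ≈ -5.2500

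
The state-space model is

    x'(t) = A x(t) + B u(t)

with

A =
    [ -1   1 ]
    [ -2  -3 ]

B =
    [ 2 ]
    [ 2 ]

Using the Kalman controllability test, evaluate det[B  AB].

-20

AB = [[0], [-10]]
Controllability matrix C = [B  AB] = [[2, 0], [2, -10]]
det(C) = 2·(-10) - 0·2 = -20 - 0 = -20
Since det(C) ≠ 0, rank(C) = 2 and the system is completely controllable.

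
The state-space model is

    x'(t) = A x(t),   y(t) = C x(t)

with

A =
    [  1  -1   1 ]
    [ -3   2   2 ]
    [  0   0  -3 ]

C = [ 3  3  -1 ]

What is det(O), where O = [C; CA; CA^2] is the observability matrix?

-1917

CA = [[-6, 3, 12]]
CA^2 = [[-15, 12, -36]]
Observability matrix O = [C; CA; CA^2] = [[3, 3, -1], [-6, 3, 12], [-15, 12, -36]]
Expanding along the first row, det(O) = 3·(3·(-36) - 12·12) - 3·((-6)·(-36) - 12·(-15)) + (-1)·((-6)·12 - 3·(-15)) = 3·(-252) - 3·396 + (-1)·(-27) = -1917
Since det(O) ≠ 0, rank(O) = 3 and the system is completely observable.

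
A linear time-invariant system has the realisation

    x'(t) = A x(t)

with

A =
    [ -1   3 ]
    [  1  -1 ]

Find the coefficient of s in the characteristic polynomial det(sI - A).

2

For a 2×2 matrix, det(sI - A) = s^2 - (tr A)s + det A.
tr A = -2, det A = -2.
So p(s) = s^2 + 2s - 2.
The coefficient of s is 2.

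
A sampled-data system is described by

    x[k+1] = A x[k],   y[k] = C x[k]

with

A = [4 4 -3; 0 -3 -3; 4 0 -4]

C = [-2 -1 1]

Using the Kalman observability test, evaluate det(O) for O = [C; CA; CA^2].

CA = [[-4, -5, 5]]
CA^2 = [[4, -1, 7]]
Observability matrix O = [C; CA; CA^2] = [[-2, -1, 1], [-4, -5, 5], [4, -1, 7]]
Expanding along the first row, det(O) = (-2)·((-5)·7 - 5·(-1)) - (-1)·((-4)·7 - 5·4) + 1·((-4)·(-1) - (-5)·4) = (-2)·(-30) - (-1)·(-48) + 1·24 = 36
Since det(O) ≠ 0, rank(O) = 3 and the system is completely observable.

36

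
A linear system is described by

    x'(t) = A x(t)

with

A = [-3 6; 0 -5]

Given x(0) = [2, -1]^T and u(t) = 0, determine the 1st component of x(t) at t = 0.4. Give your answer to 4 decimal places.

det(sI - A) = s^2 - (tr A)s + det A, with tr A = (-3) + (-5) = -8 and det A = (-3)·(-5) - 6·0 = 15 - 0 = 15.
So p(s) = det(sI - A) = s^2 + 8s + 15.
Factor s^2 + 8s + 15: two numbers with sum -8 and product 15 are -3 and -5, so s^2 + 8s + 15 = (s + 3)(s + 5).
Hence p(s) = (s + 3) (s + 5), with roots -5, -3.
The eigenvalues -5, -3 are distinct and real, so A is diagonalisable and x(t) = e^{At} x(0) = V diag(e^{λ_i t}) V^{-1} x(0), where the columns of V are the eigenvectors.
λ = -5: A - (-5)I = [[2, 6], [0, 0]]. Row 1 gives 2·v1 + 6·v2 = 0, so take v_1 = [-3, 1]^T.
λ = -3: A - (-3)I = [[0, 6], [0, -2]]. Row 1 gives 0·v1 + 6·v2 = 0, so take v_2 = [1, 0]^T.
V = [v_1 v_2] = [[-3, 1], [1, 0]] has det V = -1, so V^{-1} = adj(V)/det V = [[0, 1], [1, 3]].
Modal coordinates z(0) = V^{-1} x(0): 0·2 + 1·(-1) = -1; 1·2 + 3·(-1) = -1; so z(0) = [-1, -1]^T.
x_1(t) = Σ_i (v_i)_1 · z_i(0) · e^{λ_i t} (row 1 of V times the modal terms).
x_1(0.4) = (-3)·(-1)·e^{-5·0.4} + 1·(-1)·e^{-3·0.4} = 3·0.135335 + (-1)·0.301194 = 0.1048.

0.1048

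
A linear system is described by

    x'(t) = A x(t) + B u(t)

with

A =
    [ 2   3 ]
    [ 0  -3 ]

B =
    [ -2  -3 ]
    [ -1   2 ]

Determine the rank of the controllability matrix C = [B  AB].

2

AB = [[-7, 0], [3, -6]]
Controllability matrix C = [B  AB] = [[-2, -3, -7, 0], [-1, 2, 3, -6]]
Take the 2×2 submatrix of C formed by columns 1, 2: [[-2, -3], [-1, 2]]. Its determinant is (-2)·2 - (-3)·(-1) = -4 - 3 = -7 ≠ 0.
So rank(C) ≥ 2; since C has 2 rows, rank(C) = 2.
rank(C) = 2 = n, so the pair (A, B) is completely controllable.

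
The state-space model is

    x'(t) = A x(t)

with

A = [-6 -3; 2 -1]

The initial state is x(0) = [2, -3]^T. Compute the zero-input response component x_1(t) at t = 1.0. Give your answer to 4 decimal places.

det(sI - A) = s^2 - (tr A)s + det A, with tr A = (-6) + (-1) = -7 and det A = (-6)·(-1) - (-3)·2 = 6 - (-6) = 12.
So p(s) = det(sI - A) = s^2 + 7s + 12.
Factor s^2 + 7s + 12: two numbers with sum -7 and product 12 are -3 and -4, so s^2 + 7s + 12 = (s + 3)(s + 4).
Hence p(s) = (s + 3) (s + 4), with roots -4, -3.
The eigenvalues -4, -3 are distinct and real, so A is diagonalisable and x(t) = e^{At} x(0) = V diag(e^{λ_i t}) V^{-1} x(0), where the columns of V are the eigenvectors.
λ = -4: A - (-4)I = [[-2, -3], [2, 3]]. Row 1 gives (-2)·v1 + (-3)·v2 = 0, so take v_1 = [3, -2]^T.
λ = -3: A - (-3)I = [[-3, -3], [2, 2]]. Row 1 gives (-3)·v1 + (-3)·v2 = 0, so take v_2 = [-1, 1]^T.
V = [v_1 v_2] = [[3, -1], [-2, 1]] has det V = 1, so V^{-1} = adj(V)/det V = [[1, 1], [2, 3]].
Modal coordinates z(0) = V^{-1} x(0): 1·2 + 1·(-3) = -1; 2·2 + 3·(-3) = -5; so z(0) = [-1, -5]^T.
x_1(t) = Σ_i (v_i)_1 · z_i(0) · e^{λ_i t} (row 1 of V times the modal terms).
x_1(1.0) = 3·(-1)·e^{-4·1.0} + (-1)·(-5)·e^{-3·1.0} = (-3)·0.018316 + 5·0.049787 = 0.1940.

0.1940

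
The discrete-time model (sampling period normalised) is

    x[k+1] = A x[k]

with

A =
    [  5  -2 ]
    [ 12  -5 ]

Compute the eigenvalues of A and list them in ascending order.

-1, 1

det(zI - A) = z^2 - (tr A)z + det A, with tr A = 5 + (-5) = 0 and det A = 5·(-5) - (-2)·12 = -25 - (-24) = -1.
So p(z) = det(zI - A) = z^2 - 1.
Factor z^2 - 1: two numbers with sum 0 and product -1 are 1 and -1, so z^2 - 1 = (z - 1)(z + 1).
Hence p(z) = (z - 1) (z + 1), with roots -1, 1.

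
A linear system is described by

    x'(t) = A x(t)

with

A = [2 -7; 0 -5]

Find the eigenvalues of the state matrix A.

-5, 2

det(sI - A) = s^2 - (tr A)s + det A, with tr A = 2 + (-5) = -3 and det A = 2·(-5) - (-7)·0 = -10 - 0 = -10.
So p(s) = det(sI - A) = s^2 + 3s - 10.
Factor s^2 + 3s - 10: two numbers with sum -3 and product -10 are 2 and -5, so s^2 + 3s - 10 = (s - 2)(s + 5).
Hence p(s) = (s - 2) (s + 5), with roots -5, 2.
At least one eigenvalue has non-negative real part, so the system is not asymptotically stable.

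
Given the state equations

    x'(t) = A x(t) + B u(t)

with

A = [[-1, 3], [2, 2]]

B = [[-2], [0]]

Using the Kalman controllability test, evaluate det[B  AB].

8

AB = [[2], [-4]]
Controllability matrix C = [B  AB] = [[-2, 2], [0, -4]]
det(C) = (-2)·(-4) - 2·0 = 8 - 0 = 8
Since det(C) ≠ 0, rank(C) = 2 and the system is completely controllable.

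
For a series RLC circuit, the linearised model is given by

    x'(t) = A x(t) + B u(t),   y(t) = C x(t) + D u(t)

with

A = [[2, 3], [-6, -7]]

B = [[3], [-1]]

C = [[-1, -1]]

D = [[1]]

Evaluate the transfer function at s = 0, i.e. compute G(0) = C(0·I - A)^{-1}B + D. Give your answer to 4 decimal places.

0.5000

G(0) = C(-A)^{-1}B + D = -C A^{-1} B + D.
det A = 4, so A^{-1} = (1/4)·adj(A) = [[-7/4, -3/4], [3/2, 1/2]]
A^{-1} B = [-9/2, 4]^T
C A^{-1} B = 1/2
G(0) = D - C A^{-1} B = 1 - (1/2) = 1/2 ≈ 0.5000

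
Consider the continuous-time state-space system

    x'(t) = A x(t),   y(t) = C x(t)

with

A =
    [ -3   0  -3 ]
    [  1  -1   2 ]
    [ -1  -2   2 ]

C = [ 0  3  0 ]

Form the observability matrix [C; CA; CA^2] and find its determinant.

-297

CA = [[3, -3, 6]]
CA^2 = [[-18, -9, -3]]
Observability matrix O = [C; CA; CA^2] = [[0, 3, 0], [3, -3, 6], [-18, -9, -3]]
Expanding along the first row, det(O) = 0·((-3)·(-3) - 6·(-9)) - 3·(3·(-3) - 6·(-18)) + 0·(3·(-9) - (-3)·(-18)) = 0·63 - 3·99 + 0·(-81) = -297
Since det(O) ≠ 0, rank(O) = 3 and the system is completely observable.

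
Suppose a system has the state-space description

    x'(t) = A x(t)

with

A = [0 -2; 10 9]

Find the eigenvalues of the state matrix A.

4, 5

det(sI - A) = s^2 - (tr A)s + det A, with tr A = 0 + 9 = 9 and det A = 0·9 - (-2)·10 = 0 - (-20) = 20.
So p(s) = det(sI - A) = s^2 - 9s + 20.
Factor s^2 - 9s + 20: two numbers with sum 9 and product 20 are 5 and 4, so s^2 - 9s + 20 = (s - 5)(s - 4).
Hence p(s) = (s - 5) (s - 4), with roots 4, 5.
At least one eigenvalue has non-negative real part, so the system is not asymptotically stable.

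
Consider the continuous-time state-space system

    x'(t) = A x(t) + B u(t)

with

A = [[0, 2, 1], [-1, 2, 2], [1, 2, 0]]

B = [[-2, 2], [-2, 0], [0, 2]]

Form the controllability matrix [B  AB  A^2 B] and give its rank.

3

AB = [[-4, 2], [-2, 2], [-6, 2]]
A^2B = [[-10, 6], [-12, 6], [-8, 6]]
Controllability matrix C = [B  AB  A^2B] = [[-2, 2, -4, 2, -10, 6], [-2, 0, -2, 2, -12, 6], [0, 2, -6, 2, -8, 6]]
Take the 3×3 submatrix of C formed by columns 1, 2, 3: [[-2, 2, -4], [-2, 0, -2], [0, 2, -6]]. Its determinant is (-2)·(0·(-6) - (-2)·2) - 2·((-2)·(-6) - (-2)·0) + (-4)·((-2)·2 - 0·0) = (-2)·4 - 2·12 + (-4)·(-4) = -16 ≠ 0.
So rank(C) ≥ 3; since C has 3 rows, rank(C) = 3.
rank(C) = 3 = n, so the pair (A, B) is completely controllable.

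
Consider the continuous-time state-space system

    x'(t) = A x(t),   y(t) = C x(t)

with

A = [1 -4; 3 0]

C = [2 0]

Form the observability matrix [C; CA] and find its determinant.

CA = [[2, -8]]
Observability matrix O = [C; CA] = [[2, 0], [2, -8]]
det(O) = 2·(-8) - 0·2 = -16 - 0 = -16
Since det(O) ≠ 0, rank(O) = 2 and the system is completely observable.

-16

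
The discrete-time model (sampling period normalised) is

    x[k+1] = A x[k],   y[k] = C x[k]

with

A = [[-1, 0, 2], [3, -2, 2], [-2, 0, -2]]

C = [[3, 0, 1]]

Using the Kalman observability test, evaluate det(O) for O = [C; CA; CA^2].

0

CA = [[-5, 0, 4]]
CA^2 = [[-3, 0, -18]]
Observability matrix O = [C; CA; CA^2] = [[3, 0, 1], [-5, 0, 4], [-3, 0, -18]]
Expanding along the first row, det(O) = 3·(0·(-18) - 4·0) - 0·((-5)·(-18) - 4·(-3)) + 1·((-5)·0 - 0·(-3)) = 3·0 - 0·102 + 1·0 = 0
Since det(O) = 0, rank(O) < 3 and the system is not completely observable.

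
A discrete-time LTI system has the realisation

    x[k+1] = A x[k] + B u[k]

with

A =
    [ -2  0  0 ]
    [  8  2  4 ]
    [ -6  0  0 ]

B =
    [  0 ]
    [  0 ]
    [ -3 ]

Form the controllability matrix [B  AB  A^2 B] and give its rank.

2

AB = [[0], [-12], [0]]
A^2B = [[0], [-24], [0]]
Controllability matrix C = [B  AB  A^2B] = [[0, 0, 0], [0, -12, -24], [-3, 0, 0]]
Row 1 of C is identically zero, so rank(C) ≤ 2.
The 2×2 minor from rows 2, 3, columns 1, 2 is 0·0 - (-12)·(-3) = 0 - 36 = -36 ≠ 0, so rank(C) = 2.
rank(C) = 2 < n = 3, so the pair (A, B) is not completely controllable.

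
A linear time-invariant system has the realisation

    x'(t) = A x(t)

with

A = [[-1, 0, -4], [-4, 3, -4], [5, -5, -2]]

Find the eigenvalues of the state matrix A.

-2, -1, 3

det(sI - A) = s^3 - (tr A)s^2 + (M11 + M22 + M33)s - det A, where Mii is the 2×2 principal minor of A obtained by deleting row i and column i.
tr A = (-1) + 3 + (-2) = 0; M11 = 3·(-2) - (-4)·(-5) = -6 - 20 = -26; M22 = (-1)·(-2) - (-4)·5 = 2 - (-20) = 22; M33 = (-1)·3 - 0·(-4) = -3 - 0 = -3; sum of minors = -7.
det A = (-1)·(3·(-2) - (-4)·(-5)) - 0·((-4)·(-2) - (-4)·5) + (-4)·((-4)·(-5) - 3·5) = (-1)·(-26) - 0·28 + (-4)·5 = 6.
So p(s) = det(sI - A) = s^3 - 7s - 6.
Rational-root test: any integer root divides -6. Testing small divisors, s = -1 works: p(-1) = -1 + 0 + 7 + (-6) = 0, so (s + 1) is a factor.
Dividing, p(s) = (s + 1)(s^2 - s - 6).
Factor s^2 - s - 6: two numbers with sum 1 and product -6 are 3 and -2, so s^2 - s - 6 = (s - 3)(s + 2).
Hence p(s) = (s - 3) (s + 1) (s + 2), with roots -2, -1, 3.
At least one eigenvalue has non-negative real part, so the system is not asymptotically stable.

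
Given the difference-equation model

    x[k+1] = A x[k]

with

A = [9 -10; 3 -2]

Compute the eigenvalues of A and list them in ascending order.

3, 4

det(zI - A) = z^2 - (tr A)z + det A, with tr A = 9 + (-2) = 7 and det A = 9·(-2) - (-10)·3 = -18 - (-30) = 12.
So p(z) = det(zI - A) = z^2 - 7z + 12.
Factor z^2 - 7z + 12: two numbers with sum 7 and product 12 are 4 and 3, so z^2 - 7z + 12 = (z - 4)(z - 3).
Hence p(z) = (z - 4) (z - 3), with roots 3, 4.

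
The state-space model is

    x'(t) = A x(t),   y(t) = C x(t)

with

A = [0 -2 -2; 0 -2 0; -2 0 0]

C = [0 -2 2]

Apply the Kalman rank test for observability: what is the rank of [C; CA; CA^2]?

CA = [[-4, 4, 0]]
CA^2 = [[0, 0, 8]]
Observability matrix O = [C; CA; CA^2] = [[0, -2, 2], [-4, 4, 0], [0, 0, 8]]
det(O) = 0·(4·8 - 0·0) - (-2)·((-4)·8 - 0·0) + 2·((-4)·0 - 4·0) = 0·32 - (-2)·(-32) + 2·0 = -64 ≠ 0, so rank(O) = 3.
rank(O) = 3 = n, so the pair (A, C) is completely observable.

3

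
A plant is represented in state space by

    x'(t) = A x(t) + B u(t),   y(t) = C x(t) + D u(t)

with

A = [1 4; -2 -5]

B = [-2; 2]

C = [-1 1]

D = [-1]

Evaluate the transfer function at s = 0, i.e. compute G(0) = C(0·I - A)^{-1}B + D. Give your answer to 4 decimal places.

0.3333

G(0) = C(-A)^{-1}B + D = -C A^{-1} B + D.
det A = 3, so A^{-1} = (1/3)·adj(A) = [[-5/3, -4/3], [2/3, 1/3]]
A^{-1} B = [2/3, -2/3]^T
C A^{-1} B = -4/3
G(0) = D - C A^{-1} B = -1 - (-4/3) = 1/3 ≈ 0.3333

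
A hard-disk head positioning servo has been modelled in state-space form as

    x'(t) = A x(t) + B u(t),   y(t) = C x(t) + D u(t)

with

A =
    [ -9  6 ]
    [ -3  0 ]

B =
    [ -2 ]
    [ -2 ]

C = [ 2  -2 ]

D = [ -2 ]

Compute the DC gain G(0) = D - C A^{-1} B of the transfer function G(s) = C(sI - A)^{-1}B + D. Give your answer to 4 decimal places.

G(0) = C(-A)^{-1}B + D = -C A^{-1} B + D.
det A = 18, so A^{-1} = (1/18)·adj(A) = [[0, -1/3], [1/6, -1/2]]
A^{-1} B = [2/3, 2/3]^T
C A^{-1} B = 0
G(0) = D - C A^{-1} B = -2 - (0) = -2

-2.0000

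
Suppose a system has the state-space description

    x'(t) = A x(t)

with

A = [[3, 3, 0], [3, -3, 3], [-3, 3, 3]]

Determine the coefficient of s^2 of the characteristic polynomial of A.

Expand det(sI - A) for the 3×3 matrix.
p(s) = s^3 - 3s^2 - 27s + 108.
(Check: constant term = det(-A) = (-1)^3 det A = 108; coefficient of s^2 = -tr A = -3.)
The coefficient of s^2 is -3.

-3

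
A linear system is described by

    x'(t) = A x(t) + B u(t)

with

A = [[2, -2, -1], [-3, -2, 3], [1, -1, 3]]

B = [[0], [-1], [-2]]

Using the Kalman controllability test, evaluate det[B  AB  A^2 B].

61

AB = [[4], [-4], [-5]]
A^2B = [[21], [-19], [-7]]
Controllability matrix C = [B  AB  A^2B] = [[0, 4, 21], [-1, -4, -19], [-2, -5, -7]]
Expanding along the first row, det(C) = 0·((-4)·(-7) - (-19)·(-5)) - 4·((-1)·(-7) - (-19)·(-2)) + 21·((-1)·(-5) - (-4)·(-2)) = 0·(-67) - 4·(-31) + 21·(-3) = 61
Since det(C) ≠ 0, rank(C) = 3 and the system is completely controllable.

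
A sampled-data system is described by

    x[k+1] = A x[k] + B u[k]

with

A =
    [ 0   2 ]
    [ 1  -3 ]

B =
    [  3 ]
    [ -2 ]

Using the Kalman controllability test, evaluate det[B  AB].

19

AB = [[-4], [9]]
Controllability matrix C = [B  AB] = [[3, -4], [-2, 9]]
det(C) = 3·9 - (-4)·(-2) = 27 - 8 = 19
Since det(C) ≠ 0, rank(C) = 2 and the system is completely controllable.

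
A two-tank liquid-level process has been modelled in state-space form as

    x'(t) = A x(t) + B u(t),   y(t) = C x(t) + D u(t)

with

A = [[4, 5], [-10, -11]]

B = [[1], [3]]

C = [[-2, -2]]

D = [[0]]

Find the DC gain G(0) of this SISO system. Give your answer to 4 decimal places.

-1.3333

G(0) = C(-A)^{-1}B + D = -C A^{-1} B + D.
det A = 6, so A^{-1} = (1/6)·adj(A) = [[-11/6, -5/6], [5/3, 2/3]]
A^{-1} B = [-13/3, 11/3]^T
C A^{-1} B = 4/3
G(0) = D - C A^{-1} B = 0 - (4/3) = -4/3 ≈ -1.3333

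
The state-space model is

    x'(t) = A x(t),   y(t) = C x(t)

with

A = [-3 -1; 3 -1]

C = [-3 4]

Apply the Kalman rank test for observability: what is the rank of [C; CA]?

2

CA = [[21, -1]]
Observability matrix O = [C; CA] = [[-3, 4], [21, -1]]
det(O) = (-3)·(-1) - 4·21 = 3 - 84 = -81 ≠ 0, so rank(O) = 2.
rank(O) = 2 = n, so the pair (A, C) is completely observable.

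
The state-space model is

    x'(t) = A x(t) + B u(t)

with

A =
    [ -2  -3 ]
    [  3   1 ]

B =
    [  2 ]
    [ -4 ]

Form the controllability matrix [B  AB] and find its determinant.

36

AB = [[8], [2]]
Controllability matrix C = [B  AB] = [[2, 8], [-4, 2]]
det(C) = 2·2 - 8·(-4) = 4 - (-32) = 36
Since det(C) ≠ 0, rank(C) = 2 and the system is completely controllable.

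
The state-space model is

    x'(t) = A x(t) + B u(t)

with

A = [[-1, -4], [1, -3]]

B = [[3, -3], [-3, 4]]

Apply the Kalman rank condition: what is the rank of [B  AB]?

2

AB = [[9, -13], [12, -15]]
Controllability matrix C = [B  AB] = [[3, -3, 9, -13], [-3, 4, 12, -15]]
Take the 2×2 submatrix of C formed by columns 1, 2: [[3, -3], [-3, 4]]. Its determinant is 3·4 - (-3)·(-3) = 12 - 9 = 3 ≠ 0.
So rank(C) ≥ 2; since C has 2 rows, rank(C) = 2.
rank(C) = 2 = n, so the pair (A, B) is completely controllable.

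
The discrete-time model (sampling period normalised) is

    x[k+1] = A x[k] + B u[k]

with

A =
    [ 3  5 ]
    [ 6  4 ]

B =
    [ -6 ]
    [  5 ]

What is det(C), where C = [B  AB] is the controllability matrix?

61

AB = [[7], [-16]]
Controllability matrix C = [B  AB] = [[-6, 7], [5, -16]]
det(C) = (-6)·(-16) - 7·5 = 96 - 35 = 61
Since det(C) ≠ 0, rank(C) = 2 and the system is completely controllable.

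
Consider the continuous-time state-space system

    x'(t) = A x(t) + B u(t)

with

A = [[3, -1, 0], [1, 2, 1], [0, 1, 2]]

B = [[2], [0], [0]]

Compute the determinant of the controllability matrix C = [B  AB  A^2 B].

8

AB = [[6], [2], [0]]
A^2B = [[16], [10], [2]]
Controllability matrix C = [B  AB  A^2B] = [[2, 6, 16], [0, 2, 10], [0, 0, 2]]
Expanding along the first row, det(C) = 2·(2·2 - 10·0) - 6·(0·2 - 10·0) + 16·(0·0 - 2·0) = 2·4 - 6·0 + 16·0 = 8
Since det(C) ≠ 0, rank(C) = 3 and the system is completely controllable.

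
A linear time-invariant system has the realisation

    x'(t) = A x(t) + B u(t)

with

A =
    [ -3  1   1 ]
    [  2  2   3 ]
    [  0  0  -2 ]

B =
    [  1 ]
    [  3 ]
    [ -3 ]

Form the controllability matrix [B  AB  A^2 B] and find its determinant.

AB = [[-3], [-1], [6]]
A^2B = [[14], [10], [-12]]
Controllability matrix C = [B  AB  A^2B] = [[1, -3, 14], [3, -1, 10], [-3, 6, -12]]
Expanding along the first row, det(C) = 1·((-1)·(-12) - 10·6) - (-3)·(3·(-12) - 10·(-3)) + 14·(3·6 - (-1)·(-3)) = 1·(-48) - (-3)·(-6) + 14·15 = 144
Since det(C) ≠ 0, rank(C) = 3 and the system is completely controllable.

144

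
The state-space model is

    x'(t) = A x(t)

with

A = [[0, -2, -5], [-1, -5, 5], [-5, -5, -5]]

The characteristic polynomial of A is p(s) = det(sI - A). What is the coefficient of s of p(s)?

23

Expand det(sI - A) for the 3×3 matrix.
p(s) = s^3 + 10s^2 + 23s - 160.
(Check: constant term = det(-A) = (-1)^3 det A = -160; coefficient of s^2 = -tr A = 10.)
The coefficient of s is 23.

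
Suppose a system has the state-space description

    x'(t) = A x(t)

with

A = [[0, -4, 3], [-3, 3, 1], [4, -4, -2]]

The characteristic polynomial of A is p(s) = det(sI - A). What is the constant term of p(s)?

Expand det(sI - A) for the 3×3 matrix.
p(s) = s^3 - s^2 - 26s - 8.
(Check: constant term = det(-A) = (-1)^3 det A = -8; coefficient of s^2 = -tr A = -1.)
The constant term is -8.

-8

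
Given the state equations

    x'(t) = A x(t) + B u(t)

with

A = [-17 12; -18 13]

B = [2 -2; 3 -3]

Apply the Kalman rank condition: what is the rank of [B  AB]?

AB = [[2, -2], [3, -3]]
Controllability matrix C = [B  AB] = [[2, -2, 2, -2], [3, -3, 3, -3]]
Every column of C is a scalar multiple of column 1 = [2, 3] (multipliers 1, -1, 1, -1), so the columns span a one-dimensional space.
C ≠ 0, hence rank(C) = 1.
rank(C) = 1 < n = 2, so the pair (A, B) is not completely controllable.

1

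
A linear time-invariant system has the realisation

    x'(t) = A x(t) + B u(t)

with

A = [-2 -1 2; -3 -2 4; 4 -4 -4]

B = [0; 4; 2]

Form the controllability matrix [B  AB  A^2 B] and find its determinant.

AB = [[0], [0], [-24]]
A^2B = [[-48], [-96], [96]]
Controllability matrix C = [B  AB  A^2B] = [[0, 0, -48], [4, 0, -96], [2, -24, 96]]
Expanding along the first row, det(C) = 0·(0·96 - (-96)·(-24)) - 0·(4·96 - (-96)·2) + (-48)·(4·(-24) - 0·2) = 0·(-2304) - 0·576 + (-48)·(-96) = 4608
Since det(C) ≠ 0, rank(C) = 3 and the system is completely controllable.

4608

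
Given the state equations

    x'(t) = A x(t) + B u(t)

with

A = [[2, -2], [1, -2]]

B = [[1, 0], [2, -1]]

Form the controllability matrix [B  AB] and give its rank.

AB = [[-2, 2], [-3, 2]]
Controllability matrix C = [B  AB] = [[1, 0, -2, 2], [2, -1, -3, 2]]
Take the 2×2 submatrix of C formed by columns 1, 2: [[1, 0], [2, -1]]. Its determinant is 1·(-1) - 0·2 = -1 - 0 = -1 ≠ 0.
So rank(C) ≥ 2; since C has 2 rows, rank(C) = 2.
rank(C) = 2 = n, so the pair (A, B) is completely controllable.

2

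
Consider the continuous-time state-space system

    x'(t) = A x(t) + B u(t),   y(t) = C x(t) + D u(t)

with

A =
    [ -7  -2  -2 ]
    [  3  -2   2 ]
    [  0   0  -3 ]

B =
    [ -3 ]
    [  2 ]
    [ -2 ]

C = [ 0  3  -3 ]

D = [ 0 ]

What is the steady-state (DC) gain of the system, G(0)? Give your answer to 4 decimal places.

1.9500

G(0) = C(-A)^{-1}B + D = -C A^{-1} B + D.
det A = -60, so A^{-1} = (1/-60)·adj(A) = [[-1/10, 1/10, 2/15], [-3/20, -7/20, -2/15], [0, 0, -1/3]]
A^{-1} B = [7/30, 1/60, 2/3]^T
C A^{-1} B = -39/20
G(0) = D - C A^{-1} B = 0 - (-39/20) = 39/20 ≈ 1.9500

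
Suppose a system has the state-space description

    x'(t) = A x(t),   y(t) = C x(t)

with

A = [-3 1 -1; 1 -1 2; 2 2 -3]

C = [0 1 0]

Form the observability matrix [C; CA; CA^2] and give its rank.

CA = [[1, -1, 2]]
CA^2 = [[0, 6, -9]]
Observability matrix O = [C; CA; CA^2] = [[0, 1, 0], [1, -1, 2], [0, 6, -9]]
det(O) = 0·((-1)·(-9) - 2·6) - 1·(1·(-9) - 2·0) + 0·(1·6 - (-1)·0) = 0·(-3) - 1·(-9) + 0·6 = 9 ≠ 0, so rank(O) = 3.
rank(O) = 3 = n, so the pair (A, C) is completely observable.

3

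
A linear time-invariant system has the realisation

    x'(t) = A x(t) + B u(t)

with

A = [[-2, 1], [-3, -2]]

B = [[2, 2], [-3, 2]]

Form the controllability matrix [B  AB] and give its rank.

2

AB = [[-7, -2], [0, -10]]
Controllability matrix C = [B  AB] = [[2, 2, -7, -2], [-3, 2, 0, -10]]
Take the 2×2 submatrix of C formed by columns 1, 2: [[2, 2], [-3, 2]]. Its determinant is 2·2 - 2·(-3) = 4 - (-6) = 10 ≠ 0.
So rank(C) ≥ 2; since C has 2 rows, rank(C) = 2.
rank(C) = 2 = n, so the pair (A, B) is completely controllable.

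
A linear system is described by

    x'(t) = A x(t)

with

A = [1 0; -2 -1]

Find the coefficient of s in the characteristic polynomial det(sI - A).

0

For a 2×2 matrix, det(sI - A) = s^2 - (tr A)s + det A.
tr A = 0, det A = -1.
So p(s) = s^2 - 1.
The coefficient of s is 0.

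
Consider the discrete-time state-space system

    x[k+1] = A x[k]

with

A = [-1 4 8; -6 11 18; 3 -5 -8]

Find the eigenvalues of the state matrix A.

-1, 1, 2

det(zI - A) = z^3 - (tr A)z^2 + (M11 + M22 + M33)z - det A, where Mii is the 2×2 principal minor of A obtained by deleting row i and column i.
tr A = (-1) + 11 + (-8) = 2; M11 = 11·(-8) - 18·(-5) = -88 - (-90) = 2; M22 = (-1)·(-8) - 8·3 = 8 - 24 = -16; M33 = (-1)·11 - 4·(-6) = -11 - (-24) = 13; sum of minors = -1.
det A = (-1)·(11·(-8) - 18·(-5)) - 4·((-6)·(-8) - 18·3) + 8·((-6)·(-5) - 11·3) = (-1)·2 - 4·(-6) + 8·(-3) = -2.
So p(z) = det(zI - A) = z^3 - 2z^2 - z + 2.
Rational-root test: any integer root divides 2. Testing small divisors, z = -1 works: p(-1) = -1 + (-2) + 1 + 2 = 0, so (z + 1) is a factor.
Dividing, p(z) = (z + 1)(z^2 - 3z + 2).
Factor z^2 - 3z + 2: two numbers with sum 3 and product 2 are 2 and 1, so z^2 - 3z + 2 = (z - 2)(z - 1).
Hence p(z) = (z - 2) (z - 1) (z + 1), with roots -1, 1, 2.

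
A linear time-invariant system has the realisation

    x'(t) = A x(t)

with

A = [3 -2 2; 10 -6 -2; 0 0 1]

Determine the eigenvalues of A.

det(sI - A) = s^3 - (tr A)s^2 + (M11 + M22 + M33)s - det A, where Mii is the 2×2 principal minor of A obtained by deleting row i and column i.
tr A = 3 + (-6) + 1 = -2; M11 = (-6)·1 - (-2)·0 = -6 - 0 = -6; M22 = 3·1 - 2·0 = 3 - 0 = 3; M33 = 3·(-6) - (-2)·10 = -18 - (-20) = 2; sum of minors = -1.
det A = 3·((-6)·1 - (-2)·0) - (-2)·(10·1 - (-2)·0) + 2·(10·0 - (-6)·0) = 3·(-6) - (-2)·10 + 2·0 = 2.
So p(s) = det(sI - A) = s^3 + 2s^2 - s - 2.
Rational-root test: any integer root divides -2. Testing small divisors, s = -1 works: p(-1) = -1 + 2 + 1 + (-2) = 0, so (s + 1) is a factor.
Dividing, p(s) = (s + 1)(s^2 + s - 2).
Factor s^2 + s - 2: two numbers with sum -1 and product -2 are 1 and -2, so s^2 + s - 2 = (s - 1)(s + 2).
Hence p(s) = (s - 1) (s + 1) (s + 2), with roots -2, -1, 1.
At least one eigenvalue has non-negative real part, so the system is not asymptotically stable.

-2, -1, 1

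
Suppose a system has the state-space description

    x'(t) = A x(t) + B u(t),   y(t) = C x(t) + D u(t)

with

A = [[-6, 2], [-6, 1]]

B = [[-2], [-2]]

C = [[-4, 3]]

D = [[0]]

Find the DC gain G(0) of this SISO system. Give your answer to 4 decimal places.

1.3333

G(0) = C(-A)^{-1}B + D = -C A^{-1} B + D.
det A = 6, so A^{-1} = (1/6)·adj(A) = [[1/6, -1/3], [1, -1]]
A^{-1} B = [1/3, 0]^T
C A^{-1} B = -4/3
G(0) = D - C A^{-1} B = 0 - (-4/3) = 4/3 ≈ 1.3333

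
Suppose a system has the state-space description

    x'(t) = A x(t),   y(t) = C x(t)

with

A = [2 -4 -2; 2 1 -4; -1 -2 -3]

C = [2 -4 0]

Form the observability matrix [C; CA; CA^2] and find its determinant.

CA = [[-4, -12, 12]]
CA^2 = [[-44, -20, 20]]
Observability matrix O = [C; CA; CA^2] = [[2, -4, 0], [-4, -12, 12], [-44, -20, 20]]
Expanding along the first row, det(O) = 2·((-12)·20 - 12·(-20)) - (-4)·((-4)·20 - 12·(-44)) + 0·((-4)·(-20) - (-12)·(-44)) = 2·0 - (-4)·448 + 0·(-448) = 1792
Since det(O) ≠ 0, rank(O) = 3 and the system is completely observable.

1792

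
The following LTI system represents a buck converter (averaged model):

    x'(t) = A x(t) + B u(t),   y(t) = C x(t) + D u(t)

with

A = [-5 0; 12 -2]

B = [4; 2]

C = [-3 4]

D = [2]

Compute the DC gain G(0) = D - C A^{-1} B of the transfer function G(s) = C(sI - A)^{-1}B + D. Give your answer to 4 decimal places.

G(0) = C(-A)^{-1}B + D = -C A^{-1} B + D.
det A = 10, so A^{-1} = (1/10)·adj(A) = [[-1/5, 0], [-6/5, -1/2]]
A^{-1} B = [-4/5, -29/5]^T
C A^{-1} B = -104/5
G(0) = D - C A^{-1} B = 2 - (-104/5) = 114/5 ≈ 22.8000

22.8000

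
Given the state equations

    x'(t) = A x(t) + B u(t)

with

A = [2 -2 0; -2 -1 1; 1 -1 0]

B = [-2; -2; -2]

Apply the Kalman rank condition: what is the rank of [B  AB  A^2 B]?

AB = [[0], [4], [0]]
A^2B = [[-8], [-4], [-4]]
Controllability matrix C = [B  AB  A^2B] = [[-2, 0, -8], [-2, 4, -4], [-2, 0, -4]]
det(C) = (-2)·(4·(-4) - (-4)·0) - 0·((-2)·(-4) - (-4)·(-2)) + (-8)·((-2)·0 - 4·(-2)) = (-2)·(-16) - 0·0 + (-8)·8 = -32 ≠ 0, so rank(C) = 3.
rank(C) = 3 = n, so the pair (A, B) is completely controllable.

3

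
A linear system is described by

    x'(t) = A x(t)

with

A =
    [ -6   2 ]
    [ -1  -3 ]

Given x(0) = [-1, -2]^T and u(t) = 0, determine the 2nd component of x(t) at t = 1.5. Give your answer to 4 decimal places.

det(sI - A) = s^2 - (tr A)s + det A, with tr A = (-6) + (-3) = -9 and det A = (-6)·(-3) - 2·(-1) = 18 - (-2) = 20.
So p(s) = det(sI - A) = s^2 + 9s + 20.
Factor s^2 + 9s + 20: two numbers with sum -9 and product 20 are -4 and -5, so s^2 + 9s + 20 = (s + 4)(s + 5).
Hence p(s) = (s + 4) (s + 5), with roots -5, -4.
The eigenvalues -5, -4 are distinct and real, so A is diagonalisable and x(t) = e^{At} x(0) = V diag(e^{λ_i t}) V^{-1} x(0), where the columns of V are the eigenvectors.
λ = -5: A - (-5)I = [[-1, 2], [-1, 2]]. Row 1 gives (-1)·v1 + 2·v2 = 0, so take v_1 = [2, 1]^T.
λ = -4: A - (-4)I = [[-2, 2], [-1, 1]]. Row 1 gives (-2)·v1 + 2·v2 = 0, so take v_2 = [1, 1]^T.
V = [v_1 v_2] = [[2, 1], [1, 1]] has det V = 1, so V^{-1} = adj(V)/det V = [[1, -1], [-1, 2]].
Modal coordinates z(0) = V^{-1} x(0): 1·(-1) + (-1)·(-2) = 1; (-1)·(-1) + 2·(-2) = -3; so z(0) = [1, -3]^T.
x_2(t) = Σ_i (v_i)_2 · z_i(0) · e^{λ_i t} (row 2 of V times the modal terms).
x_2(1.5) = 1·1·e^{-5·1.5} + 1·(-3)·e^{-4·1.5} = 1·0.000553 + (-3)·0.002479 = -0.0069.

-0.0069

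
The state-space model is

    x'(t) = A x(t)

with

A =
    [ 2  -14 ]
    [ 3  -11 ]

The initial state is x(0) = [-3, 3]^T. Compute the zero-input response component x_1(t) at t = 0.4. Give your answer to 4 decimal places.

-4.5994

det(sI - A) = s^2 - (tr A)s + det A, with tr A = 2 + (-11) = -9 and det A = 2·(-11) - (-14)·3 = -22 - (-42) = 20.
So p(s) = det(sI - A) = s^2 + 9s + 20.
Factor s^2 + 9s + 20: two numbers with sum -9 and product 20 are -4 and -5, so s^2 + 9s + 20 = (s + 4)(s + 5).
Hence p(s) = (s + 4) (s + 5), with roots -5, -4.
The eigenvalues -5, -4 are distinct and real, so A is diagonalisable and x(t) = e^{At} x(0) = V diag(e^{λ_i t}) V^{-1} x(0), where the columns of V are the eigenvectors.
λ = -5: A - (-5)I = [[7, -14], [3, -6]]. Row 1 gives 7·v1 + (-14)·v2 = 0, so take v_1 = [-2, -1]^T.
λ = -4: A - (-4)I = [[6, -14], [3, -7]]. Row 1 gives 6·v1 + (-14)·v2 = 0, so take v_2 = [-7, -3]^T.
V = [v_1 v_2] = [[-2, -7], [-1, -3]] has det V = -1, so V^{-1} = adj(V)/det V = [[3, -7], [-1, 2]].
Modal coordinates z(0) = V^{-1} x(0): 3·(-3) + (-7)·3 = -30; (-1)·(-3) + 2·3 = 9; so z(0) = [-30, 9]^T.
x_1(t) = Σ_i (v_i)_1 · z_i(0) · e^{λ_i t} (row 1 of V times the modal terms).
x_1(0.4) = (-2)·(-30)·e^{-5·0.4} + (-7)·9·e^{-4·0.4} = 60·0.135335 + (-63)·0.201897 = -4.5994.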